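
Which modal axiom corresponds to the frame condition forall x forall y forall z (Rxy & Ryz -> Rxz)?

□ψ → □□ψ

The condition is transitivity. The 4 schema □ψ → □□ψ defines it.
Suppose □ψ→□□ψ is valid. Take Rxy, Ryz and set V(ψ)={w : Rxw}. Then □ψ at x, so □□ψ at x, so □ψ at y, so ψ at z, i.e. Rxz.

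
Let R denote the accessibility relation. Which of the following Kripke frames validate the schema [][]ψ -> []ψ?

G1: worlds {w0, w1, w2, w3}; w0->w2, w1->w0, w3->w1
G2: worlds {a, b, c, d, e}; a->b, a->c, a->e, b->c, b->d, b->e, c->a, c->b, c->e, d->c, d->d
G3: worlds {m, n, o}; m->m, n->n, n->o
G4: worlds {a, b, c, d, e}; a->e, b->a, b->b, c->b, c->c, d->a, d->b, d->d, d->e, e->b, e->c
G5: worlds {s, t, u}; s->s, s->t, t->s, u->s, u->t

G3, G5

Frame correspondent (Sahlqvist): forall x forall y (Rxy -> exists z (Rxz & Rzy)) — i.e. density.
G1: fails — Rw0w2 but no z with Rw0z and Rzw2.
G2: fails — Rca but no z with Rcz and Rza.
G3: condition met.
G4: fails — Rae but no z with Raz and Rze.
G5: condition met.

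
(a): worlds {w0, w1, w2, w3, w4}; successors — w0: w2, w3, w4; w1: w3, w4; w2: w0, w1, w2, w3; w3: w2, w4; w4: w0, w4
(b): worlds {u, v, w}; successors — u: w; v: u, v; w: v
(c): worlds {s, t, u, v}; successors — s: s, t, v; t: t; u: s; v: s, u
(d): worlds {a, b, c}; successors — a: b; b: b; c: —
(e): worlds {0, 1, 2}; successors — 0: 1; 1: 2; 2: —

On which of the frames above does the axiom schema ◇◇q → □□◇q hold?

(d)

This is the axiom for a generalized confluence (Geach) condition; its first-order frame correspondent is ∀x ∀y ∀z ((xR²y ∧ xR²z) → ∃w (y = w ∧ zRw)).
(a): fails — w0R²w0, w0R²w0 but no w with w0=w and w0Rw.
(b): fails — vR²u, vR²u but no t with u=t and uRt.
(c): fails — sR²s, sR²t but no w with s=w and tRw.
(d): ✓.
(e): fails — 0R²2, 0R²2 but no w with 2=w and 2Rw.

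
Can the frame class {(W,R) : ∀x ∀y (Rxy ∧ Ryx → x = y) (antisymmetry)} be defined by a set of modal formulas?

Not modally definable

Modal frame validity is preserved under surjective bounded morphisms.
The 4-cycle (worlds 0,1,2,3 with 0→1→2→3→0) is antisymmetric. Sending even-indexed worlds to s and odd-indexed worlds to t is a surjective bounded morphism onto the two-world frame with s↔t, which is not antisymmetric.
So no modal formula (or set of formulas) defines exactly the antisymmetric frames.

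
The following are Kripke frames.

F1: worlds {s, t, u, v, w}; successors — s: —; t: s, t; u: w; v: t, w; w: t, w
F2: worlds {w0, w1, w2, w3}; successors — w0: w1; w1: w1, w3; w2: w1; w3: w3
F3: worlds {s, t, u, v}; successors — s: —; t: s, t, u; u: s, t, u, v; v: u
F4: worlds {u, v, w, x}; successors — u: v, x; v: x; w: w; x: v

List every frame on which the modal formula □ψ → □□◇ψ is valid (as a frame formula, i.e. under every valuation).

F4

This is the axiom for a generalized confluence (Geach) condition; its first-order frame correspondent is ∀x ∀z (xR²z → ∃w (xRw ∧ zRw)).
F1: fails — tR²s but no w* with tRw* and sRw*.
F2: fails — w0R²w3 but no w with w0Rw and w3Rw.
F3: fails — tR²s but no w with tRw and sRw.
F4: ✓.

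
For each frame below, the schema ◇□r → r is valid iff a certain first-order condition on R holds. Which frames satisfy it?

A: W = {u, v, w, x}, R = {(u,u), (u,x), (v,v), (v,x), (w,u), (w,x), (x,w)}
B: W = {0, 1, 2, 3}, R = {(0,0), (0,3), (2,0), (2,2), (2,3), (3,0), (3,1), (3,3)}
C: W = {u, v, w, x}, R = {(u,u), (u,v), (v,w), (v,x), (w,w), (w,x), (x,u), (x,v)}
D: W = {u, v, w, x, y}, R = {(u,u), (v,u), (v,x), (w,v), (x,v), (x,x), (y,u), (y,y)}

The schema corresponds to symmetry: ∀x ∀y (Rxy → Ryx).
A: fails — Rwu but not Ruw.
B: fails — R31 but not R13.
C: fails — Ruv but not Rvu.
D: fails — Rvu but not Ruv.

none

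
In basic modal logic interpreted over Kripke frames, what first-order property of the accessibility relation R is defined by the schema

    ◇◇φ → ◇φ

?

This is frame-equivalent to □φ → □□φ (substitute ¬φ for φ and contrapose).
Suppose □φ→□□φ is valid. Take Rxy, Ryz and set V(φ)={w : Rxw}. Then □φ at x, so □□φ at x, so □φ at y, so φ at z, i.e. Rxz.

Transitivity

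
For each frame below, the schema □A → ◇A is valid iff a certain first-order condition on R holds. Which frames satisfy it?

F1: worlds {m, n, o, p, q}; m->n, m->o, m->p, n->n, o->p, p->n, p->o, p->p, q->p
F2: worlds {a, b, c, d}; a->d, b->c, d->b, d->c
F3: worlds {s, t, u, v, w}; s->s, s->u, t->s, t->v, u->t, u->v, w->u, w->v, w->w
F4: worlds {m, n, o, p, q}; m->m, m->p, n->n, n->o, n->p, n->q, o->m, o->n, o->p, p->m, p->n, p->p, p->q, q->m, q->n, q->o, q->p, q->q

This is the axiom for seriality; its first-order frame correspondent is ∀x ∃y Rxy.
F1: condition met.
F2: fails — world c has no successor.
F3: fails — world v has no successor.
F4: condition met.
Valid on: F1, F4.

F1, F4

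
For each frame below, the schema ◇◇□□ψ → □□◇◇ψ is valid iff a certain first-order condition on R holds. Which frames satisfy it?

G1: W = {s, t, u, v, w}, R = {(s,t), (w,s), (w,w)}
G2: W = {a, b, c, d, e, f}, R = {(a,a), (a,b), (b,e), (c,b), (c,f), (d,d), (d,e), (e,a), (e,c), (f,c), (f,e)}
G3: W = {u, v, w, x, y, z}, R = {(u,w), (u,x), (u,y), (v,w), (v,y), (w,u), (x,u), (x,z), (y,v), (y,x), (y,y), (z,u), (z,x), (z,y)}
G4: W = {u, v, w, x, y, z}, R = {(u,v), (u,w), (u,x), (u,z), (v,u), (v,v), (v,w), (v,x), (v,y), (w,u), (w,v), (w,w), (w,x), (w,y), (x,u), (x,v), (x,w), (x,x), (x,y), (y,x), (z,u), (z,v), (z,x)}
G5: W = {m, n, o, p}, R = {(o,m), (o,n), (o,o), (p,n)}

The schema corresponds to a generalized confluence (Geach) condition: ∀x ∀y ∀z ((xR²y ∧ xR²z) → ∃w (yR²w ∧ zR²w)).
G1: fails — wR²s, wR²s but no w* with sR²w* and sR²w*.
G2: fails — cR²c, cR²e but no w with cR²w and eR²w.
G3: condition met.
G4: condition met.
G5: fails — oR²m, oR²m but no w with mR²w and mR²w.

G3, G4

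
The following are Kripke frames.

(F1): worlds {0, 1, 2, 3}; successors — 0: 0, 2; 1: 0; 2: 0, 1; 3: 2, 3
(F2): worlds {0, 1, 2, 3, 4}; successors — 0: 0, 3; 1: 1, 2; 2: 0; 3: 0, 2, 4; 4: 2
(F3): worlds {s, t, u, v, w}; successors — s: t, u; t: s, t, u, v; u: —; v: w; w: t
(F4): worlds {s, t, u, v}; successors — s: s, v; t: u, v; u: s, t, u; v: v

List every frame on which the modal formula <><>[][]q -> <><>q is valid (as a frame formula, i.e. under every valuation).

The schema corresponds to a generalized confluence (Geach) condition: forall x forall y (x R^2 y -> exists w (y R^2 w & x R^2 w)).
(F1): holds.
(F2): holds.
(F3): fails — sR²u but no w* with uR²w* and sR²w*.
(F4): holds.

(F1), (F2), (F4)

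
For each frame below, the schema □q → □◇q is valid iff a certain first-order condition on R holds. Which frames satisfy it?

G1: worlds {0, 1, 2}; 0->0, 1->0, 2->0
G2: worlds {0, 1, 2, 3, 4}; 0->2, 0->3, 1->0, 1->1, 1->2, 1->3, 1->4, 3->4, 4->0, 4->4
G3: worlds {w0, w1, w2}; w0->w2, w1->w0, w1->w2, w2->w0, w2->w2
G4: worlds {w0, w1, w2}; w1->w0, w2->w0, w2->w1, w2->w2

G1, G3

This is the axiom for a generalized confluence (Geach) condition; its first-order frame correspondent is ∀x ∀z (xRz → ∃w (xRw ∧ zRw)).
G1: satisfies the condition.
G2: fails — 0R2 but no w with 0Rw and 2Rw.
G3: satisfies the condition.
G4: fails — w1Rw0 but no w with w1Rw and w0Rw.
Valid on: G1, G3.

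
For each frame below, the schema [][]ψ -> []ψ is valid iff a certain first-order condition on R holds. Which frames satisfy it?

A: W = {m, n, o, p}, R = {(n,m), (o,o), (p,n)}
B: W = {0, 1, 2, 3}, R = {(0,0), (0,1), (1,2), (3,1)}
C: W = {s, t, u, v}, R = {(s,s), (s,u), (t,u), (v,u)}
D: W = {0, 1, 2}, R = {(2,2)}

D

Frame correspondent (Sahlqvist): forall x forall y (Rxy -> exists z (Rxz & Rzy)) — i.e. density.
A: fails — Rnm but no z with Rnz and Rzm.
B: fails — R12 but no z with R1z and Rz2.
C: fails — Rvu but no z with Rvz and Rzu.
D: ✓.
Valid on: D.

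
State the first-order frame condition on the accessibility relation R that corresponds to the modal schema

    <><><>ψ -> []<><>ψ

forall x forall y forall z ((x R^3 y & xRz) -> exists w (y = w & z R^2 w))

This is a Sahlqvist (Geach-type) schema ◇^3□^0ψ → □^1◇^2ψ.
First-order correspondent: forall x forall y forall z ((x R^3 y & xRz) -> exists w (y = w & z R^2 w)).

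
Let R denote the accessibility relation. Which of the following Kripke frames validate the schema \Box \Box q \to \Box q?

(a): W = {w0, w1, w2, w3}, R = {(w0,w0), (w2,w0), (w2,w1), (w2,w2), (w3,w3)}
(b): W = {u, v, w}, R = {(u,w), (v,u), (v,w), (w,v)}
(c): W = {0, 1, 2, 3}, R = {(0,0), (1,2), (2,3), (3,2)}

This is the axiom for density; its first-order frame correspondent is \forall x \forall y (Rxy \to \exists z (Rxz \wedge Rzy)).
(a): holds.
(b): fails — Rvu but no z with Rvz and Rzu.
(c): fails — R12 but no z with R1z and Rz2.
Valid on: (a).

(a)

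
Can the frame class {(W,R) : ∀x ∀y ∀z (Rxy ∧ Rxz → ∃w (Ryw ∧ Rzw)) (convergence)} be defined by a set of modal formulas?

This is a Sahlqvist condition; the .2 axiom ◇□p → □◇p defines it.
Suppose ◇□p→□◇p is valid. Take Rxy, Rxz and set V(p)={w : Ryw}. Then □p at y so ◇□p at x, so □◇p at x, so ◇p at z, giving w with Rzw and Ryw.

Definable; ◇□p → □◇p defines it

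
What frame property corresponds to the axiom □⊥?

□⊥ is valid iff no world has any successor (otherwise □⊥ fails at any world with one).
The converse is a direct semantic check.
Frame condition: ∀x ∀y ¬Rxy.

emptiness of R: ∀x ∀y ¬Rxy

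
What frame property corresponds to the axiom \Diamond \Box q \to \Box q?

This is frame-equivalent to ◇q → □◇q (substitute ¬q for q and contrapose).
Suppose ◇q→□◇q is valid. Take Rxy, Rxz and set V(q)={y}. Then ◇q at x, so □◇q at x, so ◇q at z, so some w with Rzw has q; w=y, i.e. Rzy. By symmetry of the argument, Ryz.
The converse is a direct semantic check.
So the correspondent is the Euclidean property.

the Euclidean property: \forall x \forall y \forall z (Rxy \wedge Rxz \to Ryz)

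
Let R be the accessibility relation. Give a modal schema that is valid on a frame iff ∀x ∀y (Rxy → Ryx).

r → □◇r

A defining formula is r → □◇r (the B axiom).
Suppose r→□◇r is valid. Take Rxy and set V(r)={x}. Then r at x, so □◇r at x, so ◇r at y, so some z with Ryz has r; z=x, i.e. Ryx.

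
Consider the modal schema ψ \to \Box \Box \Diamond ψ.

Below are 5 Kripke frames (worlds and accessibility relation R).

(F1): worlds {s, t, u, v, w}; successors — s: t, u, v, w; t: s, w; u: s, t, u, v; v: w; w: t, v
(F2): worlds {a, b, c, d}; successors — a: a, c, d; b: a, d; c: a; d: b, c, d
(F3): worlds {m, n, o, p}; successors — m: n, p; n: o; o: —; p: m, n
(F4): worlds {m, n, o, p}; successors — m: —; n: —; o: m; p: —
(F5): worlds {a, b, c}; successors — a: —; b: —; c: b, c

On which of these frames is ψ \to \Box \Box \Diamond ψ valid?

Frame correspondent (Sahlqvist): \forall x \forall z (x R^2 z \to \exists w (x = w \wedge zRw)) — i.e. a generalized confluence (Geach) condition.
(F1): fails — sR²s but no w* with s=w* and sRw*.
(F2): fails — aR²d but no w with a=w and dRw.
(F3): fails — mR²m but no w with m=w and mRw.
(F4): holds.
(F5): fails — cR²b but no w with c=w and bRw.
Valid on: (F4).

(F4)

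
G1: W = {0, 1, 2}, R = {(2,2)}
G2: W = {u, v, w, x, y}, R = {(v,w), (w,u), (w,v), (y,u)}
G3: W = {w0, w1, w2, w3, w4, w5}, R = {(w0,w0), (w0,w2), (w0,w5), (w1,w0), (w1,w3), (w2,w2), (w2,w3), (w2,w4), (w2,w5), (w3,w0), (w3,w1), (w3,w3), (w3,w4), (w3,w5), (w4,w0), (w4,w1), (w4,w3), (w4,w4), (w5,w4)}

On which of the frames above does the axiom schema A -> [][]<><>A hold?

G1

This is the axiom for a generalized confluence (Geach) condition; its first-order frame correspondent is forall x forall z (x R^2 z -> exists w (x = w & z R^2 w)).
G1: holds.
G2: fails — vR²u but no t with v=t and uR²t.
G3: fails — w1R²w0 but no w with w1=w and w0R²w.
Valid on: G1.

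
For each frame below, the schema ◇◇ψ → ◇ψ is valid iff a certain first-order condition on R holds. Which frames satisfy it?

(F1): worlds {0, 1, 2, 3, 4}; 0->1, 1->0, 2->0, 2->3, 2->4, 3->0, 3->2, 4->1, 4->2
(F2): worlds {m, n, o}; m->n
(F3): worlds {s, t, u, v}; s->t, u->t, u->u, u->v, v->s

(F2)

This is the axiom for transitivity; its first-order frame correspondent is ∀x ∀y ∀z (Rxy ∧ Ryz → Rxz).
(F1): fails — R10 and R01 but not R11.
(F2): holds.
(F3): fails — Ruv and Rvs but not Rus.
Valid on: (F2).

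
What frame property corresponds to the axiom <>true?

seriality

◇⊤ holds at w iff w has a successor, so frame-validity of ◇⊤ is exactly seriality. Equivalently via □ψ → ◇ψ:
Suppose □ψ→◇ψ is valid. At any x set V(ψ)=W. Then □ψ at x, so ◇ψ at x, so x has a successor.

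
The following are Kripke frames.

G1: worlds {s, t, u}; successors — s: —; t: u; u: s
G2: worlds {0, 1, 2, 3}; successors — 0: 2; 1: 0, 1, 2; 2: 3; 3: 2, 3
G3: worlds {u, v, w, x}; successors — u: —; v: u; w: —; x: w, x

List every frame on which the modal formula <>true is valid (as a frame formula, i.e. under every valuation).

G2

The schema corresponds to seriality: forall x exists y Rxy.
G1: fails — world s has no successor.
G2: satisfies the condition.
G3: fails — world u has no successor.
Valid on: G2.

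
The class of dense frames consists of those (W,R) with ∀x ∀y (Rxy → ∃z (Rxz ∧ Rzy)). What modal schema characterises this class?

□□p → □p

A defining formula is □□p → □p (the C4 axiom).
Suppose □□p→□p is valid. Take Rxy and set V(p)={w : xR²w}. Then □□p at x, so □p at x, so p at y, i.e. ∃z(Rxz∧Rzy).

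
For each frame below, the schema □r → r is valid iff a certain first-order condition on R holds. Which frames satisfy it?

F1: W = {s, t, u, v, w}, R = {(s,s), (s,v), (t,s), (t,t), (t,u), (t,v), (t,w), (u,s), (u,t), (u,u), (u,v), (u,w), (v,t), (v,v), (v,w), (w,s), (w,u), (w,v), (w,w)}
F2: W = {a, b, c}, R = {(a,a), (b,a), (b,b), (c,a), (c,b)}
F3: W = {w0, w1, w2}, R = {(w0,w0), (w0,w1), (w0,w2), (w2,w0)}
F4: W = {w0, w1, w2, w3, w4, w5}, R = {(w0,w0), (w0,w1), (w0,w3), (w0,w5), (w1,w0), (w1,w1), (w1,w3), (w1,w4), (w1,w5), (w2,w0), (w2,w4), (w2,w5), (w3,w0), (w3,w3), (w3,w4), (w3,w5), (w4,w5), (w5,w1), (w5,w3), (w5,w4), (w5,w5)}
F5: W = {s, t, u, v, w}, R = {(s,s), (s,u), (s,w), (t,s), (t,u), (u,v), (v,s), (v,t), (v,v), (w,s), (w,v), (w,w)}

This is the axiom for reflexivity; its first-order frame correspondent is ∀x Rxx.
F1: condition met.
F2: fails — world c does not see itself.
F3: fails — world w1 does not see itself.
F4: fails — world w2 does not see itself.
F5: fails — world t does not see itself.
Valid on: F1.

F1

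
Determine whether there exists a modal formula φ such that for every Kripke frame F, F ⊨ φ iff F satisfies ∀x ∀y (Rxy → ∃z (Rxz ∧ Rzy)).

Definable; □□q → □q defines it

This is a Sahlqvist condition; the C4 axiom □□q → □q defines it.
Suppose □□q→□q is valid. Take Rxy and set V(q)={w : xR²w}. Then □□q at x, so □q at x, so q at y, i.e. ∃z(Rxz∧Rzy).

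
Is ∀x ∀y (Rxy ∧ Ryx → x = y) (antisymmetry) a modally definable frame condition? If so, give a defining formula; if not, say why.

No

Modal frame validity is preserved under surjective bounded morphisms.
The 6-cycle (worlds w0,w1,w2,w3,w4,w5 with w0→w1→w2→w3→w4→w5→w0) is antisymmetric. Sending even-indexed worlds to • and odd-indexed worlds to ∘ is a surjective bounded morphism onto the two-world frame with •↔∘, which is not antisymmetric.
Hence antisymmetry is not modally definable.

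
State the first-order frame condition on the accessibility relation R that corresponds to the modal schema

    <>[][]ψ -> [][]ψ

This is a Sahlqvist (Geach-type) schema ◇^1□^2ψ → □^2◇^0ψ.
First-order correspondent: forall x forall y forall z ((xRy & x R^2 z) -> exists w (y R^2 w & z = w)).

forall x forall y forall z ((xRy & x R^2 z) -> exists w (y R^2 w & z = w))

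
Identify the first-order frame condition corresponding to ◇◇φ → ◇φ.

Replacing φ by ¬φ and contraposing gives the equivalent schema □φ → □□φ.
Suppose □φ→□□φ is valid. Take Rxy, Ryz and set V(φ)={w : Rxw}. Then □φ at x, so □□φ at x, so □φ at y, so φ at z, i.e. Rxz.

Transitivity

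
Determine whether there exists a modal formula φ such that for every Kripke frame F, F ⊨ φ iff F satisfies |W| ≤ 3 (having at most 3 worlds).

Not modally definable

Any modally definable frame class is closed under disjoint unions.
Any modal formula valid on each of 4 disjoint one-world frames is valid on their disjoint union (validity is preserved under disjoint unions). Each one-world frame has |W|=1≤3, but the union has |W|=4.
So the class is not modally definable.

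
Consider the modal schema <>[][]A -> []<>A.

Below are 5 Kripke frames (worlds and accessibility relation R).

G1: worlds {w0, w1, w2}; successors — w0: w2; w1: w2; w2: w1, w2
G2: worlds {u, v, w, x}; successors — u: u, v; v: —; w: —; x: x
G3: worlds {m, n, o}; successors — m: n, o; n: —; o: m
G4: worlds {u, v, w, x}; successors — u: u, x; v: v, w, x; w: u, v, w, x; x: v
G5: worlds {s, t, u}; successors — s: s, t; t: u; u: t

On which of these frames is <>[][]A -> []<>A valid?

The schema corresponds to a generalized confluence (Geach) condition: forall x forall y forall z ((xRy & xRz) -> exists w (y R^2 w & zRw)).
G1: holds.
G2: fails — uRu, uRv but no t with uR²t and vRt.
G3: fails — mRn, mRn but no w with nR²w and nRw.
G4: holds.
G5: fails — sRt, sRt but no w with tR²w and tRw.
Valid on: G1, G4.

G1, G4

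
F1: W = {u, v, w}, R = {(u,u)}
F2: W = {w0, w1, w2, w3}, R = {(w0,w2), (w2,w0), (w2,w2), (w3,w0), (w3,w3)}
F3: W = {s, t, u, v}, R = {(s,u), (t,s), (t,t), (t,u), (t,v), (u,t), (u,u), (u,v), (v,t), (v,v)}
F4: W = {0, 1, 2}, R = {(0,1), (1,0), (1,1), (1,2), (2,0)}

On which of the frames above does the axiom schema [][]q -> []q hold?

F1, F2, F3

Frame correspondent (Sahlqvist): forall x forall y (Rxy -> exists z (Rxz & Rzy)) — i.e. density.
F1: holds.
F2: holds.
F3: holds.
F4: fails — R20 but no z with R2z and Rz0.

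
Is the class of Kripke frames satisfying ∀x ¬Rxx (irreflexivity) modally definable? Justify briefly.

Not definable by any modal formula

If a class were modally definable it would be closed under surjective bounded morphisms (Goldblatt–Thomason).
The 2-cycle (worlds 0,1 with 0→1→0) is irreflexive, and the map sending every world to a single reflexive point • is a surjective bounded morphism (forth: every edge maps to (•,•); back: every world has a successor). So any modal formula valid on the 2-cycle is also valid on the reflexive point, which is not irreflexive.
So the class is not modally definable.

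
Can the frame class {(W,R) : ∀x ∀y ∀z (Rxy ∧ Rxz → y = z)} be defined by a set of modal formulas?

Yes — defined by ◇q → □q

Yes: it is partial functionality, defined by the CD schema ◇q → □q.
Suppose ◇q→□q is valid. Take Rxy, Rxz and set V(q)={y}. Then ◇q at x, so □q at x, so q at z, i.e. z=y.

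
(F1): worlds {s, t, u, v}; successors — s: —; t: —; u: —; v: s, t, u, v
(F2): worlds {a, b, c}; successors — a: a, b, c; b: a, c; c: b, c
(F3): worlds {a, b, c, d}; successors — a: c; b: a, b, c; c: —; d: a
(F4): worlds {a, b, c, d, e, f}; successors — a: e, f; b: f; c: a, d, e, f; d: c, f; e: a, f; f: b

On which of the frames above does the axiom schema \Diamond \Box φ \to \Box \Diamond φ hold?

Frame correspondent (Sahlqvist): \forall x \forall y \forall z (Rxy \wedge Rxz \to \exists w (Ryw \wedge Rzw)) — i.e. convergence.
(F1): fails — Rvt and Rvt but t and t have no common successor.
(F2): satisfies the condition.
(F3): fails — Rac and Rac but c and c have no common successor.
(F4): fails — Rae and Raf but e and f have no common successor.
Valid on: (F2).

(F2)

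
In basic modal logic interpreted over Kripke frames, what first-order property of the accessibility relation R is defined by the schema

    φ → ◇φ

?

Equivalently (dual form): □φ → φ.
Suppose □φ→φ is valid. At any x set V(φ)={w : Rxw}. Then □φ holds at x, so φ holds at x, i.e. Rxx.

reflexivity: ∀x Rxx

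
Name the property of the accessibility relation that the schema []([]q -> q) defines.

shift-reflexivity

This is the T□ axiom.
Its frame correspondent is shift-reflexivity — forall x forall y (Rxy -> Ryy).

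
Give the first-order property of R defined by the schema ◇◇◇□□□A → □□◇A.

∀x ∀y ∀z ((xR³y ∧ xR²z) → ∃w (yR³w ∧ zRw))

This is a Sahlqvist (Geach-type) schema ◇^3□^3A → □^2◇^1A.
Minimal-valuation argument: fix x; take any y with xR^3y and any z with xR^2z. Set V(A) to the set of worlds R-reachable from y in exactly 3 steps. Then □^3A holds at y, so the antecedent holds at x; validity forces ◇^1A at z, giving a w with zR^1w and yR^3w.
First-order correspondent: ∀x ∀y ∀z ((xR³y ∧ xR²z) → ∃w (yR³w ∧ zRw)).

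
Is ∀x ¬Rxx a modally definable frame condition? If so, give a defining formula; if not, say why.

No — not modally definable

Modal frame validity is preserved under surjective bounded morphisms.
The 3-cycle (worlds w0,w1,w2 with w0→w1→w2→w0) is irreflexive, and the map sending every world to a single reflexive point • is a surjective bounded morphism (forth: every edge maps to (•,•); back: every world has a successor). So any modal formula valid on the 3-cycle is also valid on the reflexive point, which is not irreflexive.
So no modal formula (or set of formulas) defines exactly the irreflexive frames.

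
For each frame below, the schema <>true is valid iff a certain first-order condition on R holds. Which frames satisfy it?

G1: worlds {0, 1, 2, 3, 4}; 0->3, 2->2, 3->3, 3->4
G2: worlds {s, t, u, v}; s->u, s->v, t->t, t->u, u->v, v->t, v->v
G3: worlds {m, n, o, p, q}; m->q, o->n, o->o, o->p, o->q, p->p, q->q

G2

Frame correspondent (Sahlqvist): forall x exists y Rxy — i.e. seriality.
G1: fails — world 1 has no successor.
G2: holds.
G3: fails — world n has no successor.
Valid on: G2.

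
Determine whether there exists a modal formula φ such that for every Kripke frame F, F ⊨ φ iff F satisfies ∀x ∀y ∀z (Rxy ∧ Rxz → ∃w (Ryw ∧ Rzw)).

Yes — defined by ◇□p → □◇p

This is a Sahlqvist condition; the .2 axiom ◇□p → □◇p defines it.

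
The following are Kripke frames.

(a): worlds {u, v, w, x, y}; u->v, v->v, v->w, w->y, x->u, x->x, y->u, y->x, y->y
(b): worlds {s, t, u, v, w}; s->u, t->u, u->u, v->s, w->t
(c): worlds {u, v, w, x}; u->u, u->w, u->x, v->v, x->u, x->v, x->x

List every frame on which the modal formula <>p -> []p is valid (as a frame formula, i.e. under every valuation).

This is the axiom for partial functionality; its first-order frame correspondent is forall x forall y forall z (Rxy & Rxz -> y = z).
(a): fails — v sees both v and w.
(b): ✓.
(c): fails — u sees both u and w.
Valid on: (b).

(b)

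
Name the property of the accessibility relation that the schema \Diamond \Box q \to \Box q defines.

The Euclidean property

This is frame-equivalent to ◇q → □◇q (substitute ¬q for q and contrapose).
Suppose ◇q→□◇q is valid. Take Rxy, Rxz and set V(q)={y}. Then ◇q at x, so □◇q at x, so ◇q at z, so some w with Rzw has q; w=y, i.e. Rzy. By symmetry of the argument, Ryz.
Conversely, any frame satisfying \forall x \forall y \forall z (Rxy \wedge Rxz \to Ryz) validates the schema.
So the correspondent is the Euclidean property.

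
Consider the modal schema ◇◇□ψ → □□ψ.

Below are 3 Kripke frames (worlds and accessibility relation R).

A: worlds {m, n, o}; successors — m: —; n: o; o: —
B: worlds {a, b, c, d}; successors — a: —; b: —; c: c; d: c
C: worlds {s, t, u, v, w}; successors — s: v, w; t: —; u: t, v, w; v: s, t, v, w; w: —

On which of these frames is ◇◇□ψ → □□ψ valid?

Frame correspondent (Sahlqvist): ∀x ∀y ∀z ((xR²y ∧ xR²z) → ∃w (yRw ∧ z = w)) — i.e. a generalized confluence (Geach) condition.
A: condition met.
B: condition met.
C: fails — sR²s, sR²s but no w* with sRw* and s=w*.
Valid on: A, B.

A, B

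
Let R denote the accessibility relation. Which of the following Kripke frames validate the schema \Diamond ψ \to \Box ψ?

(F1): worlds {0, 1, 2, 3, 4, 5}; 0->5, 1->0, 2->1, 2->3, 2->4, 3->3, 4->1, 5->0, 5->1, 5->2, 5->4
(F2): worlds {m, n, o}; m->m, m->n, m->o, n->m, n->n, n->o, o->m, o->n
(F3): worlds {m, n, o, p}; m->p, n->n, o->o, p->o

Frame correspondent (Sahlqvist): \forall x \forall y \forall z (Rxy \wedge Rxz \to y = z) — i.e. partial functionality.
(F1): fails — 2 sees both 1 and 3.
(F2): fails — m sees both m and n.
(F3): ✓.
Valid on: (F3).

(F3)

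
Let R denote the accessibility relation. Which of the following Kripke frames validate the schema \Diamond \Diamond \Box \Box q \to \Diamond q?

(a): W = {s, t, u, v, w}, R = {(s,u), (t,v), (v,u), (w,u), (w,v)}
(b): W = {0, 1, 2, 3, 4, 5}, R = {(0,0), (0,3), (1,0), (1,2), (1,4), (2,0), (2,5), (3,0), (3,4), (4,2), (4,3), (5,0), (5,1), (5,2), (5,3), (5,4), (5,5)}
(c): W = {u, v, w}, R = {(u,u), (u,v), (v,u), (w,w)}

This is the axiom for a generalized confluence (Geach) condition; its first-order frame correspondent is \forall x \forall y (x R^2 y \to \exists w (y R^2 w \wedge xRw)).
(a): fails — tR²u but no w* with uR²w* and tRw*.
(b): fails — 4R²4 but no w with 4R²w and 4Rw.
(c): condition met.

(c)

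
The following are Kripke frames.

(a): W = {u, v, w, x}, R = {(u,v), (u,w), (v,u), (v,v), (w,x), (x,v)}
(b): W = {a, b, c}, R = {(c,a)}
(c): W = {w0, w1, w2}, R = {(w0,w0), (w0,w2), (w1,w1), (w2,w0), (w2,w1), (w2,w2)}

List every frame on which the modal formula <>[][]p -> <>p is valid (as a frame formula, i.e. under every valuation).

This is the axiom for a generalized confluence (Geach) condition; its first-order frame correspondent is forall x forall y (xRy -> exists w (y R^2 w & xRw)).
(a): fails — wRx but no t with xR²t and wRt.
(b): fails — cRa but no w with aR²w and cRw.
(c): satisfies the condition.
Valid on: (c).

(c)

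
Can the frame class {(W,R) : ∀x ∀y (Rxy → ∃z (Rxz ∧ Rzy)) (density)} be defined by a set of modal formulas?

Definable; □□r → □r defines it

Yes: it is density, defined by the C4 schema □□r → □r.
Suppose □□r→□r is valid. Take Rxy and set V(r)={w : xR²w}. Then □□r at x, so □r at x, so r at y, i.e. ∃z(Rxz∧Rzy).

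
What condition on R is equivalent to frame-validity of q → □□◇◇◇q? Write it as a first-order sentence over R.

∀x ∀z (xR²z → ∃w (x = w ∧ zR³w))

This is a Sahlqvist (Geach-type) schema ◇^0□^0q → □^2◇^3q.
Minimal-valuation argument: fix x; take any y with xR^0y and any z with xR^2z. Set V(q) to the set of worlds R-reachable from y in exactly 0 steps. Then □^0q holds at y, so the antecedent holds at x; validity forces ◇^3q at z, giving a w with zR^3w and yR^0w.
First-order correspondent: ∀x ∀z (xR²z → ∃w (x = w ∧ zR³w)).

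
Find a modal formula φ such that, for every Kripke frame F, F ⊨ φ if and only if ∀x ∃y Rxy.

□p → ◇p

The condition is seriality. The D schema □p → ◇p defines it.
Suppose □p→◇p is valid. At any x set V(p)=W. Then □p at x, so ◇p at x, so x has a successor.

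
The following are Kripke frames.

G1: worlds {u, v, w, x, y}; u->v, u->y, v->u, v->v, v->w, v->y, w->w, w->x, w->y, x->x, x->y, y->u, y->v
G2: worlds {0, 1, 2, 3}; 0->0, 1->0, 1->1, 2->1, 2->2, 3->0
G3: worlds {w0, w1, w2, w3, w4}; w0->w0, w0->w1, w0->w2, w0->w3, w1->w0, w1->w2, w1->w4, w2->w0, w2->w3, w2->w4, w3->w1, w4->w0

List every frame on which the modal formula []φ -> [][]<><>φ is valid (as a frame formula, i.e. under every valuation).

G1, G3

Frame correspondent (Sahlqvist): forall x forall z (x R^2 z -> exists w (xRw & z R^2 w)) — i.e. a generalized confluence (Geach) condition.
G1: condition met.
G2: fails — 2R²0 but no w with 2Rw and 0R²w.
G3: condition met.
Valid on: G1, G3.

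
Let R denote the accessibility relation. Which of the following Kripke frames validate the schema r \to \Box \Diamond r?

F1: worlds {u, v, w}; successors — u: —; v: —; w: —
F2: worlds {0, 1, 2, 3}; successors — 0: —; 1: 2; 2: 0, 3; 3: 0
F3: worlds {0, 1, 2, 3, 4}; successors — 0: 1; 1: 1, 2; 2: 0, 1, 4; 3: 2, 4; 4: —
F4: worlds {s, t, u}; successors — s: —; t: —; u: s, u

F1

The schema corresponds to symmetry: \forall x \forall y (Rxy \to Ryx).
F1: ✓.
F2: fails — R12 but not R21.
F3: fails — R34 but not R43.
F4: fails — Rus but not Rsu.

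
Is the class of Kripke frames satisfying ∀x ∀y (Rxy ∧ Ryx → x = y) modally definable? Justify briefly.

No

If a class were modally definable it would be closed under surjective bounded morphisms (Goldblatt–Thomason).
The 6-cycle (worlds w0,w1,w2,w3,w4,w5 with w0→w1→w2→w3→w4→w5→w0) is antisymmetric. Sending even-indexed worlds to a and odd-indexed worlds to b is a surjective bounded morphism onto the two-world frame with a↔b, which is not antisymmetric.
So the class is not modally definable.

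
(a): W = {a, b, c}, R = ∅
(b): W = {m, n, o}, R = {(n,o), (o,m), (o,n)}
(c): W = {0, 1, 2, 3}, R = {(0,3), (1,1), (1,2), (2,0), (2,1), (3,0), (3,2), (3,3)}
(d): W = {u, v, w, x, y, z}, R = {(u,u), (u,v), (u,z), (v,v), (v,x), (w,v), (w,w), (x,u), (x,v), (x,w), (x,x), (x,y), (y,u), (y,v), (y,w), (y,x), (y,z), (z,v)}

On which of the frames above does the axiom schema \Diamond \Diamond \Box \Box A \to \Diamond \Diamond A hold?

(a), (c), (d)

The schema corresponds to a generalized confluence (Geach) condition: \forall x \forall y (x R^2 y \to \exists w (y R^2 w \wedge x R^2 w)).
(a): ✓.
(b): fails — nR²m but no w with mR²w and nR²w.
(c): ✓.
(d): ✓.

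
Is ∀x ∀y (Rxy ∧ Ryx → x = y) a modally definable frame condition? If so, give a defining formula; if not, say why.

Modal frame validity is preserved under surjective bounded morphisms.
The 6-cycle (worlds s,t,u,v,w,x with s→t→u→v→w→x→s) is antisymmetric. Sending even-indexed worlds to s and odd-indexed worlds to t is a surjective bounded morphism onto the two-world frame with s↔t, which is not antisymmetric.
So the class is not modally definable.

Not modally definable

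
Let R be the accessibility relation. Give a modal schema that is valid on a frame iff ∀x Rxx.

The condition is reflexivity. The T schema □ψ → ψ defines it.

□ψ → ψ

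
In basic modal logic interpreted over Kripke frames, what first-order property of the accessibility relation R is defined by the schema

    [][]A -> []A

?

This schema is the C4 axiom.
Its frame correspondent is density — forall x forall y (Rxy -> exists z (Rxz & Rzy)).

density: forall x forall y (Rxy -> exists z (Rxz & Rzy))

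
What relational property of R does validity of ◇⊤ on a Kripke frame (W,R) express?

This is a form of the D axiom.
Its frame correspondent is seriality — ∀x ∃y Rxy.

seriality: ∀x ∃y Rxy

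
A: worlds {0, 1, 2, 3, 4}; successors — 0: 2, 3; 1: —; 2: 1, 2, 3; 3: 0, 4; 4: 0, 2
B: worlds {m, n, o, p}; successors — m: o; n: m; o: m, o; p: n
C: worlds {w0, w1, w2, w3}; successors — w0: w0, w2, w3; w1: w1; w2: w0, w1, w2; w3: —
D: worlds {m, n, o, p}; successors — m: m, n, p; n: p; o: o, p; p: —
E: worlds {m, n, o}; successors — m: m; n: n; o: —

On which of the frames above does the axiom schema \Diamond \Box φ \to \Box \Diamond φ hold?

This is the axiom for convergence; its first-order frame correspondent is \forall x \forall y \forall z (Rxy \wedge Rxz \to \exists w (Ryw \wedge Rzw)).
A: fails — R02 and R03 but 2 and 3 have no common successor.
B: ✓.
C: fails — Rw0w2 and Rw0w3 but w2 and w3 have no common successor.
D: fails — Rmm and Rmp but m and p have no common successor.
E: ✓.

B, E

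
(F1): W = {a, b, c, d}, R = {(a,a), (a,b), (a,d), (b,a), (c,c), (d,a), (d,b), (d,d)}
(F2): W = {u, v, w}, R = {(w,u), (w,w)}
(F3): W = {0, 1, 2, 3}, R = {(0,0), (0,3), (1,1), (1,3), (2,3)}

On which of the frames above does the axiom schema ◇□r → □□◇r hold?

(F1)

This is the axiom for a generalized confluence (Geach) condition; its first-order frame correspondent is ∀x ∀y ∀z ((xRy ∧ xR²z) → ∃w (yRw ∧ zRw)).
(F1): satisfies the condition.
(F2): fails — wRu, wR²u but no t with uRt and uRt.
(F3): fails — 0R0, 0R²3 but no w with 0Rw and 3Rw.
Valid on: (F1).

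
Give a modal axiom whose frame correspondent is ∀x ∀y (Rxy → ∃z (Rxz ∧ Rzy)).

□□r → □r

This is density; the standard corresponding axiom is C4: □□r → □r.
Suppose □□r→□r is valid. Take Rxy and set V(r)={w : xR²w}. Then □□r at x, so □r at x, so r at y, i.e. ∃z(Rxz∧Rzy).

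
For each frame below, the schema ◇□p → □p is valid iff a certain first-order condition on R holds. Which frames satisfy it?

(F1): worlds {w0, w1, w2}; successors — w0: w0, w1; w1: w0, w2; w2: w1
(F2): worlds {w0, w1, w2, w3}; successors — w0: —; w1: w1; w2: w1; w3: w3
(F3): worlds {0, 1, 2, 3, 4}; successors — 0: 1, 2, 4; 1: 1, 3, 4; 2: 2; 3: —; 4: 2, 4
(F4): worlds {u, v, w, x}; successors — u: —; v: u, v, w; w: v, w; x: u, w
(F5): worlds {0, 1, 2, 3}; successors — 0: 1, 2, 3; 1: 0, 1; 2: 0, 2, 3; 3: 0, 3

Frame correspondent (Sahlqvist): ∀x ∀y ∀z ((xRy ∧ xRz) → ∃w (yRw ∧ z = w)) — i.e. a generalized confluence (Geach) condition.
(F1): fails — w0Rw1, w0Rw1 but no w with w1Rw and w1=w.
(F2): ✓.
(F3): fails — 0R1, 0R2 but no w with 1Rw and 2=w.
(F4): fails — vRu, vRu but no t with uRt and u=t.
(F5): fails — 0R1, 0R2 but no w with 1Rw and 2=w.

(F2)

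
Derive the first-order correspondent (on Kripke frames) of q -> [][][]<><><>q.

forall x forall z (x R^3 z -> exists w (x = w & z R^3 w))

This is a Sahlqvist (Geach-type) schema ◇^0□^0q → □^3◇^3q.
Minimal-valuation argument: fix x; take any y with xR^0y and any z with xR^3z. Set V(q) to the set of worlds R-reachable from y in exactly 0 steps. Then □^0q holds at y, so the antecedent holds at x; validity forces ◇^3q at z, giving a w with zR^3w and yR^0w.
First-order correspondent: forall x forall z (x R^3 z -> exists w (x = w & z R^3 w)).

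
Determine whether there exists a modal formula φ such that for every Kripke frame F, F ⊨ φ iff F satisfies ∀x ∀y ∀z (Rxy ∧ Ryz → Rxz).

Definable; □q → □□q defines it

The condition is transitivity. A defining modal formula is □q → □□q.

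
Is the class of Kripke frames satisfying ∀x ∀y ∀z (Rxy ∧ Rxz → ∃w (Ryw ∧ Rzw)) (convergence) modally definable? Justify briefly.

This is a Sahlqvist condition; the .2 axiom ◇□p → □◇p defines it.
Suppose ◇□p→□◇p is valid. Take Rxy, Rxz and set V(p)={w : Ryw}. Then □p at y so ◇□p at x, so □◇p at x, so ◇p at z, giving w with Rzw and Ryw.

Yes — defined by ◇□p → □◇p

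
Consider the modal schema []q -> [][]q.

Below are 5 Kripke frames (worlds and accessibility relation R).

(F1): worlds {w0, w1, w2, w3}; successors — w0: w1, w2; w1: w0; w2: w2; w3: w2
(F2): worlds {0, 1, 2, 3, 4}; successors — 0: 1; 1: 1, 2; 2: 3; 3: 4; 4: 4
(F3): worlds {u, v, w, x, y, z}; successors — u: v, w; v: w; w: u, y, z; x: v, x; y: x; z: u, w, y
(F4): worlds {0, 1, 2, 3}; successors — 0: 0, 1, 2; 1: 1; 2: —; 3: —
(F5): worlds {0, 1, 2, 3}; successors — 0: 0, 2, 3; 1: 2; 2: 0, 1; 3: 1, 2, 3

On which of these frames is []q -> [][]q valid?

(F4)

This is the axiom for transitivity; its first-order frame correspondent is forall x forall y forall z (Rxy & Ryz -> Rxz).
(F1): fails — Rw1w0 and Rw0w1 but not Rw1w1.
(F2): fails — R12 and R23 but not R13.
(F3): fails — Ryx and Rxv but not Ryv.
(F4): condition met.
(F5): fails — R32 and R20 but not R30.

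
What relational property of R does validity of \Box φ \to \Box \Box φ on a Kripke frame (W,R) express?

Suppose □φ→□□φ is valid. Take Rxy, Ryz and set V(φ)={w : Rxw}. Then □φ at x, so □□φ at x, so □φ at y, so φ at z, i.e. Rxz.
Conversely, on a frame with transitivity the schema holds at every world under every valuation.
So the correspondent is transitivity.

transitivity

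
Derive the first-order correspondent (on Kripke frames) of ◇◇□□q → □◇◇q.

∀x ∀y ∀z ((xR²y ∧ xRz) → ∃w (yR²w ∧ zR²w))

This is a Sahlqvist (Geach-type) schema ◇^2□^2q → □^1◇^2q.
First-order correspondent: ∀x ∀y ∀z ((xR²y ∧ xRz) → ∃w (yR²w ∧ zR²w)).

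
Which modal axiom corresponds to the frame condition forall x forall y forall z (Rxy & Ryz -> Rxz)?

The condition is transitivity. The 4 schema □p → □□p defines it.
Suppose □p→□□p is valid. Take Rxy, Ryz and set V(p)={w : Rxw}. Then □p at x, so □□p at x, so □p at y, so p at z, i.e. Rxz.

□p → □□p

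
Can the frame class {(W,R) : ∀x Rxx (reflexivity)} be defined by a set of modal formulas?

Yes, by □q → q

The condition is reflexivity. A defining modal formula is □q → q.
Suppose □q→q is valid. At any x set V(q)={w : Rxw}. Then □q holds at x, so q holds at x, i.e. Rxx.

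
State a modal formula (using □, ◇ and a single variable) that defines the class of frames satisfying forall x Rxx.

□s → s

This is reflexivity; the standard corresponding axiom is T: □s → s.
Suppose □s→s is valid. At any x set V(s)={w : Rxw}. Then □s holds at x, so s holds at x, i.e. Rxx.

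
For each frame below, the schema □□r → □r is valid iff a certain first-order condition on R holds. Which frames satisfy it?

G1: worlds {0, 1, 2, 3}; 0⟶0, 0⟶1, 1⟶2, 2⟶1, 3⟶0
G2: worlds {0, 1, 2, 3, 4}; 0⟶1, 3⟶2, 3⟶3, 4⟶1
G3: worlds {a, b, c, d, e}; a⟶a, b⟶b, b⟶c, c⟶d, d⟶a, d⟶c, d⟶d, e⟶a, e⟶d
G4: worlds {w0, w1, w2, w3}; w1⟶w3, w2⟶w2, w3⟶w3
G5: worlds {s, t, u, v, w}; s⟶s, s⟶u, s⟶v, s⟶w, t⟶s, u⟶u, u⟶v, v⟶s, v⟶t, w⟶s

Frame correspondent (Sahlqvist): ∀x ∀y (Rxy → ∃z (Rxz ∧ Rzy)) — i.e. density.
G1: fails — R12 but no z with R1z and Rz2.
G2: fails — R01 but no z with R0z and Rz1.
G3: ✓.
G4: ✓.
G5: fails — Rvt but no z with Rvz and Rzt.

G3, G4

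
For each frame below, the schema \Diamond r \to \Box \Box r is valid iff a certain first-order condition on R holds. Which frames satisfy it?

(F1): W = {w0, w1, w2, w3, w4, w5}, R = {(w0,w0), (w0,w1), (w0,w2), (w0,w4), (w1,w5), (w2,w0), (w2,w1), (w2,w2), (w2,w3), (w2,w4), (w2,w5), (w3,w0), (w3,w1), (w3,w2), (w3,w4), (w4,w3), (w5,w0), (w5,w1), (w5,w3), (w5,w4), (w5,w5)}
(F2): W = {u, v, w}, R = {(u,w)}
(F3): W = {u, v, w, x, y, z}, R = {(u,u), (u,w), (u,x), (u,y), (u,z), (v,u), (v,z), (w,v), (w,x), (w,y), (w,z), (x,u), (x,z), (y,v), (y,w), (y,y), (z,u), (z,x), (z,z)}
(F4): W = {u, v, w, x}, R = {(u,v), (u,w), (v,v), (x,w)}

Frame correspondent (Sahlqvist): \forall x \forall y \forall z ((xRy \wedge x R^2 z) \to \exists w (y = w \wedge z = w)) — i.e. a generalized confluence (Geach) condition.
(F1): fails — w0Rw0, w0R²w1 but w0 ≠ w1.
(F2): ✓.
(F3): fails — uRu, uR²v but u ≠ v.
(F4): fails — uRw, uR²v but w ≠ v.

(F2)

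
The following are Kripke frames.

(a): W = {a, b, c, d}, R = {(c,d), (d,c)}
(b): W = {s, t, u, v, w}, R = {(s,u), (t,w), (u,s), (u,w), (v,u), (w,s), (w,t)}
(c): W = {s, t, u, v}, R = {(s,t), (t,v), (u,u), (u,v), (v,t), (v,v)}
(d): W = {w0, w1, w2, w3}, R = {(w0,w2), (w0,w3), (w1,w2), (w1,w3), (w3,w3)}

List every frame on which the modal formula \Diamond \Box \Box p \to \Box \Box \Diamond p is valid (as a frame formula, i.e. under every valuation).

(a), (c)

The schema corresponds to a generalized confluence (Geach) condition: \forall x \forall y \forall z ((xRy \wedge x R^2 z) \to \exists w (y R^2 w \wedge zRw)).
(a): holds.
(b): fails — uRs, uR²s but no w* with sR²w* and sRw*.
(c): holds.
(d): fails — w0Rw2, w0R²w3 but no w with w2R²w and w3Rw.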